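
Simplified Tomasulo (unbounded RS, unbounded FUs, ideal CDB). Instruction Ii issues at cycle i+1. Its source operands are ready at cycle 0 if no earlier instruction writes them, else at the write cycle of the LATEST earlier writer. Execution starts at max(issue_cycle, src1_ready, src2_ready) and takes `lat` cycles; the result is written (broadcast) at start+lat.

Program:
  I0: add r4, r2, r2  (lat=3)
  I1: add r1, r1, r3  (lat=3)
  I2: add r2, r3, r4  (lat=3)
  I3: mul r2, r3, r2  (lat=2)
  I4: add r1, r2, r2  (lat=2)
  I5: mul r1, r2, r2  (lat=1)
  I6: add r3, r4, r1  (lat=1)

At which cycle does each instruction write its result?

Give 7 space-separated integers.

Answer: 4 5 7 9 11 10 11

Derivation:
I0 add r4: issue@1 deps=(None,None) exec_start@1 write@4
I1 add r1: issue@2 deps=(None,None) exec_start@2 write@5
I2 add r2: issue@3 deps=(None,0) exec_start@4 write@7
I3 mul r2: issue@4 deps=(None,2) exec_start@7 write@9
I4 add r1: issue@5 deps=(3,3) exec_start@9 write@11
I5 mul r1: issue@6 deps=(3,3) exec_start@9 write@10
I6 add r3: issue@7 deps=(0,5) exec_start@10 write@11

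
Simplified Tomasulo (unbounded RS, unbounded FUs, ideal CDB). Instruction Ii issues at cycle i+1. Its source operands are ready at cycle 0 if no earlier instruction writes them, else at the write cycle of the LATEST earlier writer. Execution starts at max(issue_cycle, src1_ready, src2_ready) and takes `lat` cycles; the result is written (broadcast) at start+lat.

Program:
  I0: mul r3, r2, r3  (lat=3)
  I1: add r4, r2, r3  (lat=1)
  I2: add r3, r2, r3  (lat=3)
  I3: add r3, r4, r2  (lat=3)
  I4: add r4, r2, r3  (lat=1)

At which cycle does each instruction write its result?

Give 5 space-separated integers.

Answer: 4 5 7 8 9

Derivation:
I0 mul r3: issue@1 deps=(None,None) exec_start@1 write@4
I1 add r4: issue@2 deps=(None,0) exec_start@4 write@5
I2 add r3: issue@3 deps=(None,0) exec_start@4 write@7
I3 add r3: issue@4 deps=(1,None) exec_start@5 write@8
I4 add r4: issue@5 deps=(None,3) exec_start@8 write@9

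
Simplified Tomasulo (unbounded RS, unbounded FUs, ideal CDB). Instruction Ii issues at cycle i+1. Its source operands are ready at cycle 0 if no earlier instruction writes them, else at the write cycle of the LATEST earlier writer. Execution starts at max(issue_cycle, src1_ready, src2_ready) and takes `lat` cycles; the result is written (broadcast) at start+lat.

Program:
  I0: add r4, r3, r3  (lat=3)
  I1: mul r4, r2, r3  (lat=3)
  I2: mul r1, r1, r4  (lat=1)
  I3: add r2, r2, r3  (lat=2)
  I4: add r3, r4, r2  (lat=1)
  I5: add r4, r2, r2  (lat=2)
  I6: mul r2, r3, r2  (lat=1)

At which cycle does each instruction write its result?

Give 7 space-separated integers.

I0 add r4: issue@1 deps=(None,None) exec_start@1 write@4
I1 mul r4: issue@2 deps=(None,None) exec_start@2 write@5
I2 mul r1: issue@3 deps=(None,1) exec_start@5 write@6
I3 add r2: issue@4 deps=(None,None) exec_start@4 write@6
I4 add r3: issue@5 deps=(1,3) exec_start@6 write@7
I5 add r4: issue@6 deps=(3,3) exec_start@6 write@8
I6 mul r2: issue@7 deps=(4,3) exec_start@7 write@8

Answer: 4 5 6 6 7 8 8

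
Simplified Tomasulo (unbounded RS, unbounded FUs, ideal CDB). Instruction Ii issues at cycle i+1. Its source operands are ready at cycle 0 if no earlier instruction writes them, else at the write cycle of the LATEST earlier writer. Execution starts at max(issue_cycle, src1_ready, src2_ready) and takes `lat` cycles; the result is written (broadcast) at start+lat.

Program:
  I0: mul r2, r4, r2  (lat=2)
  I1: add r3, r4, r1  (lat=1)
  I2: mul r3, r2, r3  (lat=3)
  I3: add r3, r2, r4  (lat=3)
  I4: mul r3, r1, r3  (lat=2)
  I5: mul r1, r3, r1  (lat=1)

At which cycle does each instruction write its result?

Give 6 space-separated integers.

Answer: 3 3 6 7 9 10

Derivation:
I0 mul r2: issue@1 deps=(None,None) exec_start@1 write@3
I1 add r3: issue@2 deps=(None,None) exec_start@2 write@3
I2 mul r3: issue@3 deps=(0,1) exec_start@3 write@6
I3 add r3: issue@4 deps=(0,None) exec_start@4 write@7
I4 mul r3: issue@5 deps=(None,3) exec_start@7 write@9
I5 mul r1: issue@6 deps=(4,None) exec_start@9 write@10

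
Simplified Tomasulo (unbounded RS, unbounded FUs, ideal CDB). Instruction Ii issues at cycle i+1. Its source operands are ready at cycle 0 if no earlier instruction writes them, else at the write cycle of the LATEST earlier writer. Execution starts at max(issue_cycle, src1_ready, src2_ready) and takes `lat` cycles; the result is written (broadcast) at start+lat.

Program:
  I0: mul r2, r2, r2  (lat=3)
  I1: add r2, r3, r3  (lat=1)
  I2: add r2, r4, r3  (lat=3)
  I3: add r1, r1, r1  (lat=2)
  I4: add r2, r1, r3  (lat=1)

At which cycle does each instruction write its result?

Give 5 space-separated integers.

Answer: 4 3 6 6 7

Derivation:
I0 mul r2: issue@1 deps=(None,None) exec_start@1 write@4
I1 add r2: issue@2 deps=(None,None) exec_start@2 write@3
I2 add r2: issue@3 deps=(None,None) exec_start@3 write@6
I3 add r1: issue@4 deps=(None,None) exec_start@4 write@6
I4 add r2: issue@5 deps=(3,None) exec_start@6 write@7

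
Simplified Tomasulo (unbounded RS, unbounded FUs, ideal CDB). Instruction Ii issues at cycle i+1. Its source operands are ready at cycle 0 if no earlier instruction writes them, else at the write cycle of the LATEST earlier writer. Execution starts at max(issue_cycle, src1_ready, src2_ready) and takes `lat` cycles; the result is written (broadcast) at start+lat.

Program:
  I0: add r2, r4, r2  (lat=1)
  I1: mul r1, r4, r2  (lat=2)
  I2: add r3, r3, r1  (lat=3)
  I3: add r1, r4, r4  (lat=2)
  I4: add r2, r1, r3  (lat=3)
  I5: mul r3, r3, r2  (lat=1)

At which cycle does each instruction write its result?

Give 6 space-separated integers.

I0 add r2: issue@1 deps=(None,None) exec_start@1 write@2
I1 mul r1: issue@2 deps=(None,0) exec_start@2 write@4
I2 add r3: issue@3 deps=(None,1) exec_start@4 write@7
I3 add r1: issue@4 deps=(None,None) exec_start@4 write@6
I4 add r2: issue@5 deps=(3,2) exec_start@7 write@10
I5 mul r3: issue@6 deps=(2,4) exec_start@10 write@11

Answer: 2 4 7 6 10 11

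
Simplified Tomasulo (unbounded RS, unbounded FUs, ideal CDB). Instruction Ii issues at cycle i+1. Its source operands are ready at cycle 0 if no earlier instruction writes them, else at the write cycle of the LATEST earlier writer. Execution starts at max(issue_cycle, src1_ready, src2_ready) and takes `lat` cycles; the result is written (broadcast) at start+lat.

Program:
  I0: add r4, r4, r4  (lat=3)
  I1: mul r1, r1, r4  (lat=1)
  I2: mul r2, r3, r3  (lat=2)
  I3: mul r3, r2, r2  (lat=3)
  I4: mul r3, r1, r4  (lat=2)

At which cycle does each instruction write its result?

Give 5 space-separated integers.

Answer: 4 5 5 8 7

Derivation:
I0 add r4: issue@1 deps=(None,None) exec_start@1 write@4
I1 mul r1: issue@2 deps=(None,0) exec_start@4 write@5
I2 mul r2: issue@3 deps=(None,None) exec_start@3 write@5
I3 mul r3: issue@4 deps=(2,2) exec_start@5 write@8
I4 mul r3: issue@5 deps=(1,0) exec_start@5 write@7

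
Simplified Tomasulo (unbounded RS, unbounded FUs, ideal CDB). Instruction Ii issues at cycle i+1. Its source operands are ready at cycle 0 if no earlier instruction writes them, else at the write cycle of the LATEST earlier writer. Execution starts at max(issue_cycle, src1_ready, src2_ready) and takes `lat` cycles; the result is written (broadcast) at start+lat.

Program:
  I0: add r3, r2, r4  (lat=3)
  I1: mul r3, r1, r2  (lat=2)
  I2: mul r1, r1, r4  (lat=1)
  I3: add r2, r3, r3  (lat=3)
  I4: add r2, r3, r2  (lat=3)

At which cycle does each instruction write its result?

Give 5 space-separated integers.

Answer: 4 4 4 7 10

Derivation:
I0 add r3: issue@1 deps=(None,None) exec_start@1 write@4
I1 mul r3: issue@2 deps=(None,None) exec_start@2 write@4
I2 mul r1: issue@3 deps=(None,None) exec_start@3 write@4
I3 add r2: issue@4 deps=(1,1) exec_start@4 write@7
I4 add r2: issue@5 deps=(1,3) exec_start@7 write@10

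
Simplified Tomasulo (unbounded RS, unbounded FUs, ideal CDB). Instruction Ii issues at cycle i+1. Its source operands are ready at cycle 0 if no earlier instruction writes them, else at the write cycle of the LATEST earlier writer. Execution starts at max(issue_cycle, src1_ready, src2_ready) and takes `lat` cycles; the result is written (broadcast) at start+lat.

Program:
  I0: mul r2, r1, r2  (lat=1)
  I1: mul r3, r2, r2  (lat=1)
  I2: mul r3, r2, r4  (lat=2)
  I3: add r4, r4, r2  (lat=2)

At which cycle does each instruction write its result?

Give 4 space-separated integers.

I0 mul r2: issue@1 deps=(None,None) exec_start@1 write@2
I1 mul r3: issue@2 deps=(0,0) exec_start@2 write@3
I2 mul r3: issue@3 deps=(0,None) exec_start@3 write@5
I3 add r4: issue@4 deps=(None,0) exec_start@4 write@6

Answer: 2 3 5 6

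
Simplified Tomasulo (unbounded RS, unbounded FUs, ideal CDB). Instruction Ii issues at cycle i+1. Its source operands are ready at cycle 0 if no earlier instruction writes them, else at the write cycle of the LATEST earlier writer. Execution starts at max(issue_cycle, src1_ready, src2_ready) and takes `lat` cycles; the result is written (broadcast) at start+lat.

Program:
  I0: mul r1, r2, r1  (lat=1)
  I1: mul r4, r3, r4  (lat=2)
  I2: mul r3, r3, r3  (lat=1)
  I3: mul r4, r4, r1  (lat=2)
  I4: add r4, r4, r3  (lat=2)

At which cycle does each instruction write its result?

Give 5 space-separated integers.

I0 mul r1: issue@1 deps=(None,None) exec_start@1 write@2
I1 mul r4: issue@2 deps=(None,None) exec_start@2 write@4
I2 mul r3: issue@3 deps=(None,None) exec_start@3 write@4
I3 mul r4: issue@4 deps=(1,0) exec_start@4 write@6
I4 add r4: issue@5 deps=(3,2) exec_start@6 write@8

Answer: 2 4 4 6 8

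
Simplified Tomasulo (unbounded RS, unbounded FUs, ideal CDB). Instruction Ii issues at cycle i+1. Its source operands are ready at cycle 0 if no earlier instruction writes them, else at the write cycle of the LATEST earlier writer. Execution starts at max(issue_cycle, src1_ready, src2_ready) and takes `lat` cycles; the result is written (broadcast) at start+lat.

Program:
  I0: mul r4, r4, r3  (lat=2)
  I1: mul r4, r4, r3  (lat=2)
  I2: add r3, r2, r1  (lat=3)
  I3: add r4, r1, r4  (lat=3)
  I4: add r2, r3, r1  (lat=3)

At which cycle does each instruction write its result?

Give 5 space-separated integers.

Answer: 3 5 6 8 9

Derivation:
I0 mul r4: issue@1 deps=(None,None) exec_start@1 write@3
I1 mul r4: issue@2 deps=(0,None) exec_start@3 write@5
I2 add r3: issue@3 deps=(None,None) exec_start@3 write@6
I3 add r4: issue@4 deps=(None,1) exec_start@5 write@8
I4 add r2: issue@5 deps=(2,None) exec_start@6 write@9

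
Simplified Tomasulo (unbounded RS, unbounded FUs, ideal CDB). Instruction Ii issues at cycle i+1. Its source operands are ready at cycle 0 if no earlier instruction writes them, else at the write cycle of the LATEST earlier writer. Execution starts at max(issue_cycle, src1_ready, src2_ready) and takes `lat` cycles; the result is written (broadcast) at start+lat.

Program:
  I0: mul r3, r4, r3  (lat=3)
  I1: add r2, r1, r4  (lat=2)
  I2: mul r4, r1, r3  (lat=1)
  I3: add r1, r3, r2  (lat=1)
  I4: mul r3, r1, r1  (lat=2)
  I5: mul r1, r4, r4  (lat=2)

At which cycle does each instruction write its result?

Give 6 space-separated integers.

Answer: 4 4 5 5 7 8

Derivation:
I0 mul r3: issue@1 deps=(None,None) exec_start@1 write@4
I1 add r2: issue@2 deps=(None,None) exec_start@2 write@4
I2 mul r4: issue@3 deps=(None,0) exec_start@4 write@5
I3 add r1: issue@4 deps=(0,1) exec_start@4 write@5
I4 mul r3: issue@5 deps=(3,3) exec_start@5 write@7
I5 mul r1: issue@6 deps=(2,2) exec_start@6 write@8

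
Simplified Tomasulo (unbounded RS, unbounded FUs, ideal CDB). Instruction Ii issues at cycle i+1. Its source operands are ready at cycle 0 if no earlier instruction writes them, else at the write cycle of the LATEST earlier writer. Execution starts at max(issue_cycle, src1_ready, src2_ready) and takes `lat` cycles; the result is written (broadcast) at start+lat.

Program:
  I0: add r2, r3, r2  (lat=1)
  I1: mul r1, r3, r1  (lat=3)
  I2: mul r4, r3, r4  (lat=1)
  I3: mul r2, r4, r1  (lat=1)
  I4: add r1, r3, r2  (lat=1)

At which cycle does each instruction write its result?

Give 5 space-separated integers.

I0 add r2: issue@1 deps=(None,None) exec_start@1 write@2
I1 mul r1: issue@2 deps=(None,None) exec_start@2 write@5
I2 mul r4: issue@3 deps=(None,None) exec_start@3 write@4
I3 mul r2: issue@4 deps=(2,1) exec_start@5 write@6
I4 add r1: issue@5 deps=(None,3) exec_start@6 write@7

Answer: 2 5 4 6 7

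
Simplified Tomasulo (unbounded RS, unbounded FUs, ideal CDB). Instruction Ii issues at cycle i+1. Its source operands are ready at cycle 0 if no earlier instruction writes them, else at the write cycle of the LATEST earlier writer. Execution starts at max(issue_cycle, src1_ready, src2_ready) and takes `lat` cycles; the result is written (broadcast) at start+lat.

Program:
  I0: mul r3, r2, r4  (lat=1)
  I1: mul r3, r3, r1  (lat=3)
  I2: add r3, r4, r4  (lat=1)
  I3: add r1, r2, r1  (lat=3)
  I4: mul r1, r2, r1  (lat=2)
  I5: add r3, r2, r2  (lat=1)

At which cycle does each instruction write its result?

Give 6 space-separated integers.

I0 mul r3: issue@1 deps=(None,None) exec_start@1 write@2
I1 mul r3: issue@2 deps=(0,None) exec_start@2 write@5
I2 add r3: issue@3 deps=(None,None) exec_start@3 write@4
I3 add r1: issue@4 deps=(None,None) exec_start@4 write@7
I4 mul r1: issue@5 deps=(None,3) exec_start@7 write@9
I5 add r3: issue@6 deps=(None,None) exec_start@6 write@7

Answer: 2 5 4 7 9 7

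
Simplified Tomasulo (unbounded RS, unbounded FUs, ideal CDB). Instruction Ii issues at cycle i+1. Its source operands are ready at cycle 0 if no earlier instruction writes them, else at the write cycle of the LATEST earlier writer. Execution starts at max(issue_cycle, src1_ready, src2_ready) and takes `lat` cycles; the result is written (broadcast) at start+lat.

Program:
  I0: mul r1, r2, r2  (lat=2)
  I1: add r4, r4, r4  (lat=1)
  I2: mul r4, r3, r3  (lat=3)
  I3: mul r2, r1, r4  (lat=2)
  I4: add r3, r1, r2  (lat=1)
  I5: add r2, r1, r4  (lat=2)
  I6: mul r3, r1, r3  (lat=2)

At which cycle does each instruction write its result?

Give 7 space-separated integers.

I0 mul r1: issue@1 deps=(None,None) exec_start@1 write@3
I1 add r4: issue@2 deps=(None,None) exec_start@2 write@3
I2 mul r4: issue@3 deps=(None,None) exec_start@3 write@6
I3 mul r2: issue@4 deps=(0,2) exec_start@6 write@8
I4 add r3: issue@5 deps=(0,3) exec_start@8 write@9
I5 add r2: issue@6 deps=(0,2) exec_start@6 write@8
I6 mul r3: issue@7 deps=(0,4) exec_start@9 write@11

Answer: 3 3 6 8 9 8 11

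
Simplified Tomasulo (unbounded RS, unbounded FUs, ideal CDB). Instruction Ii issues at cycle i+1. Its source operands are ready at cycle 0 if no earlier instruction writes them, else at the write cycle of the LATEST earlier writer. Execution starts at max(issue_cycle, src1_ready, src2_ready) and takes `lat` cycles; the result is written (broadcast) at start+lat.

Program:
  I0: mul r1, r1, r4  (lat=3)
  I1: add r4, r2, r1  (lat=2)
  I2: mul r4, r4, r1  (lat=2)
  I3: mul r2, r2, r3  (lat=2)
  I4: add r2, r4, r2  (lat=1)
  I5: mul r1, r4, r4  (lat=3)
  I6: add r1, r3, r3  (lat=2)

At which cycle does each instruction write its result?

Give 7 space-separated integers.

Answer: 4 6 8 6 9 11 9

Derivation:
I0 mul r1: issue@1 deps=(None,None) exec_start@1 write@4
I1 add r4: issue@2 deps=(None,0) exec_start@4 write@6
I2 mul r4: issue@3 deps=(1,0) exec_start@6 write@8
I3 mul r2: issue@4 deps=(None,None) exec_start@4 write@6
I4 add r2: issue@5 deps=(2,3) exec_start@8 write@9
I5 mul r1: issue@6 deps=(2,2) exec_start@8 write@11
I6 add r1: issue@7 deps=(None,None) exec_start@7 write@9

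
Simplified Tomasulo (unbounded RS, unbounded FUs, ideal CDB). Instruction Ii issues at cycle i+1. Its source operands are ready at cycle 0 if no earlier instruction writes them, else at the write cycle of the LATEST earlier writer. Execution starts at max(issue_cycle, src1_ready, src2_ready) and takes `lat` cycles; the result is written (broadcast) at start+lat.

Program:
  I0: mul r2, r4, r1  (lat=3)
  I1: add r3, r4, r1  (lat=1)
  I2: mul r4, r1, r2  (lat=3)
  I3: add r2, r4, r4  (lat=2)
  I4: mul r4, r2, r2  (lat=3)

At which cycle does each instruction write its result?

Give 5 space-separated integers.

I0 mul r2: issue@1 deps=(None,None) exec_start@1 write@4
I1 add r3: issue@2 deps=(None,None) exec_start@2 write@3
I2 mul r4: issue@3 deps=(None,0) exec_start@4 write@7
I3 add r2: issue@4 deps=(2,2) exec_start@7 write@9
I4 mul r4: issue@5 deps=(3,3) exec_start@9 write@12

Answer: 4 3 7 9 12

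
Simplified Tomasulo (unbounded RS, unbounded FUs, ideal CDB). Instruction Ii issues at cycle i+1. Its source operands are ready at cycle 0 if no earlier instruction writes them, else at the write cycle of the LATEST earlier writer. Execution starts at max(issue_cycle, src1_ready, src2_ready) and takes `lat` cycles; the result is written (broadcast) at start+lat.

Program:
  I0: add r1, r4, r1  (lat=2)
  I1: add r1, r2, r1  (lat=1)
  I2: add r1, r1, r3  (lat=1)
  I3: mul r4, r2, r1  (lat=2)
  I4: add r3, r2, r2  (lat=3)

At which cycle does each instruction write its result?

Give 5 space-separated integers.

I0 add r1: issue@1 deps=(None,None) exec_start@1 write@3
I1 add r1: issue@2 deps=(None,0) exec_start@3 write@4
I2 add r1: issue@3 deps=(1,None) exec_start@4 write@5
I3 mul r4: issue@4 deps=(None,2) exec_start@5 write@7
I4 add r3: issue@5 deps=(None,None) exec_start@5 write@8

Answer: 3 4 5 7 8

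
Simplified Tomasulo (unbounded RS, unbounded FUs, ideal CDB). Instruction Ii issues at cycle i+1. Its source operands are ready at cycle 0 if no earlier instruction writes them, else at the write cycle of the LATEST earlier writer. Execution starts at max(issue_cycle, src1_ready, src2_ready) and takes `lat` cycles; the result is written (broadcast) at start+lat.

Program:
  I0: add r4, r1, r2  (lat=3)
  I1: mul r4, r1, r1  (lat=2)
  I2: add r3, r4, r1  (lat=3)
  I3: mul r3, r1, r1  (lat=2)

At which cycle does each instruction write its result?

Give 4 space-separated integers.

Answer: 4 4 7 6

Derivation:
I0 add r4: issue@1 deps=(None,None) exec_start@1 write@4
I1 mul r4: issue@2 deps=(None,None) exec_start@2 write@4
I2 add r3: issue@3 deps=(1,None) exec_start@4 write@7
I3 mul r3: issue@4 deps=(None,None) exec_start@4 write@6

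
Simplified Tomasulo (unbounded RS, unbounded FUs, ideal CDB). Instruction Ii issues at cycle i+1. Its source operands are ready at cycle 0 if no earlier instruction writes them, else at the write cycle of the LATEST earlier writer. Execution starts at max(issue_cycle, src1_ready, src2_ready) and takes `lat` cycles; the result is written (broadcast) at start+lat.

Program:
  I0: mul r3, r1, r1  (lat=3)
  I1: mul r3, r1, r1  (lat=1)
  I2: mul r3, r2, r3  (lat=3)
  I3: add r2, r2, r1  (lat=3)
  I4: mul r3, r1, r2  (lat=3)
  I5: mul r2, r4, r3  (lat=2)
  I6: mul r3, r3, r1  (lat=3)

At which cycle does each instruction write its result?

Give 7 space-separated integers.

Answer: 4 3 6 7 10 12 13

Derivation:
I0 mul r3: issue@1 deps=(None,None) exec_start@1 write@4
I1 mul r3: issue@2 deps=(None,None) exec_start@2 write@3
I2 mul r3: issue@3 deps=(None,1) exec_start@3 write@6
I3 add r2: issue@4 deps=(None,None) exec_start@4 write@7
I4 mul r3: issue@5 deps=(None,3) exec_start@7 write@10
I5 mul r2: issue@6 deps=(None,4) exec_start@10 write@12
I6 mul r3: issue@7 deps=(4,None) exec_start@10 write@13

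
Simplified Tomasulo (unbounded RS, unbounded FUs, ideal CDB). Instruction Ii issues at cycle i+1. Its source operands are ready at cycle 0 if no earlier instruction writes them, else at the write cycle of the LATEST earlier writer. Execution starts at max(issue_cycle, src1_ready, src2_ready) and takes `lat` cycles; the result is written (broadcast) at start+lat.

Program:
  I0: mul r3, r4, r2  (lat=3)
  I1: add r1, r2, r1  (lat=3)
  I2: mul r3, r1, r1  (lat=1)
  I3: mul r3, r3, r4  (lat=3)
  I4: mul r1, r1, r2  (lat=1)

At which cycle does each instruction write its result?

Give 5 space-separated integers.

I0 mul r3: issue@1 deps=(None,None) exec_start@1 write@4
I1 add r1: issue@2 deps=(None,None) exec_start@2 write@5
I2 mul r3: issue@3 deps=(1,1) exec_start@5 write@6
I3 mul r3: issue@4 deps=(2,None) exec_start@6 write@9
I4 mul r1: issue@5 deps=(1,None) exec_start@5 write@6

Answer: 4 5 6 9 6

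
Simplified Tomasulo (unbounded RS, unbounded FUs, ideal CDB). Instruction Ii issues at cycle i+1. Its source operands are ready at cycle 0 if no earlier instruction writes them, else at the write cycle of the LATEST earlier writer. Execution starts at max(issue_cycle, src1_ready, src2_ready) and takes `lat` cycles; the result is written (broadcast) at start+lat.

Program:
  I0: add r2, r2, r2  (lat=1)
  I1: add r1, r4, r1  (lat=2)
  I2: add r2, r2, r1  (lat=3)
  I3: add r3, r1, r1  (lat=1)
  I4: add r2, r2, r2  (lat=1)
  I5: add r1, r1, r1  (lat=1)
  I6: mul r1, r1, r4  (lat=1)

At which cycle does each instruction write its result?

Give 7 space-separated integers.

I0 add r2: issue@1 deps=(None,None) exec_start@1 write@2
I1 add r1: issue@2 deps=(None,None) exec_start@2 write@4
I2 add r2: issue@3 deps=(0,1) exec_start@4 write@7
I3 add r3: issue@4 deps=(1,1) exec_start@4 write@5
I4 add r2: issue@5 deps=(2,2) exec_start@7 write@8
I5 add r1: issue@6 deps=(1,1) exec_start@6 write@7
I6 mul r1: issue@7 deps=(5,None) exec_start@7 write@8

Answer: 2 4 7 5 8 7 8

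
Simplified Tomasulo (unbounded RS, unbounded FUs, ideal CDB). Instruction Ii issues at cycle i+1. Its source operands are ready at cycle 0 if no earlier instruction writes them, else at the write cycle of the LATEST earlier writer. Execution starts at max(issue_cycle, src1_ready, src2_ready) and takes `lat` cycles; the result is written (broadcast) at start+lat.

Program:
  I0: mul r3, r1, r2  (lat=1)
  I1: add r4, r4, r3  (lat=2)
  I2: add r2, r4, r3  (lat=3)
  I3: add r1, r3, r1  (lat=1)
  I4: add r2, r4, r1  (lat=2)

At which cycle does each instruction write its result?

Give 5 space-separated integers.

I0 mul r3: issue@1 deps=(None,None) exec_start@1 write@2
I1 add r4: issue@2 deps=(None,0) exec_start@2 write@4
I2 add r2: issue@3 deps=(1,0) exec_start@4 write@7
I3 add r1: issue@4 deps=(0,None) exec_start@4 write@5
I4 add r2: issue@5 deps=(1,3) exec_start@5 write@7

Answer: 2 4 7 5 7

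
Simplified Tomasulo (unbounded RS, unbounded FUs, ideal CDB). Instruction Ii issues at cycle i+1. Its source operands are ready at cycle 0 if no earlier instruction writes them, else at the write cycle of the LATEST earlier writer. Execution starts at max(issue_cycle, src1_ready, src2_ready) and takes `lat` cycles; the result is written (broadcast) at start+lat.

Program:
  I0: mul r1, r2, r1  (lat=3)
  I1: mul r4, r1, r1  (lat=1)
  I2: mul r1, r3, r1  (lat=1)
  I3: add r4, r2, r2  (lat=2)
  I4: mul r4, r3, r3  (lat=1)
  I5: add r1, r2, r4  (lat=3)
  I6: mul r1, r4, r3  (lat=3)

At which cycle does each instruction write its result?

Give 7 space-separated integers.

I0 mul r1: issue@1 deps=(None,None) exec_start@1 write@4
I1 mul r4: issue@2 deps=(0,0) exec_start@4 write@5
I2 mul r1: issue@3 deps=(None,0) exec_start@4 write@5
I3 add r4: issue@4 deps=(None,None) exec_start@4 write@6
I4 mul r4: issue@5 deps=(None,None) exec_start@5 write@6
I5 add r1: issue@6 deps=(None,4) exec_start@6 write@9
I6 mul r1: issue@7 deps=(4,None) exec_start@7 write@10

Answer: 4 5 5 6 6 9 10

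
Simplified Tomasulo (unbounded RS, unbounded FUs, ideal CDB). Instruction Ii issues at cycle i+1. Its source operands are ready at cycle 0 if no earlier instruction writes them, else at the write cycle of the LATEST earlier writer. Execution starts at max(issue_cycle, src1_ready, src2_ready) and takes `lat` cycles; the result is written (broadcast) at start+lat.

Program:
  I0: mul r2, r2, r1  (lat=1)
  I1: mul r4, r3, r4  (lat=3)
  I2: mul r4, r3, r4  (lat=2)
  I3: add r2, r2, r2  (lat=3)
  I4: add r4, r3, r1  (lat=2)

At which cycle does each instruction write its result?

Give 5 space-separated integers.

Answer: 2 5 7 7 7

Derivation:
I0 mul r2: issue@1 deps=(None,None) exec_start@1 write@2
I1 mul r4: issue@2 deps=(None,None) exec_start@2 write@5
I2 mul r4: issue@3 deps=(None,1) exec_start@5 write@7
I3 add r2: issue@4 deps=(0,0) exec_start@4 write@7
I4 add r4: issue@5 deps=(None,None) exec_start@5 write@7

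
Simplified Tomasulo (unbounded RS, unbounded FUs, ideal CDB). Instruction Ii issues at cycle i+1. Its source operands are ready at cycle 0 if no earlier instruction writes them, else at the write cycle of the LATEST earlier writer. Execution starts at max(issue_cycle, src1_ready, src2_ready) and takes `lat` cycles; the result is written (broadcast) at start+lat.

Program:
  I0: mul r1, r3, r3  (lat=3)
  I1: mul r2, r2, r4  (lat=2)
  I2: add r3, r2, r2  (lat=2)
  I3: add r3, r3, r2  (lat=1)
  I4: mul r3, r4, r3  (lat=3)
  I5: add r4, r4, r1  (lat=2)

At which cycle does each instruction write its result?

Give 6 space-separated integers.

I0 mul r1: issue@1 deps=(None,None) exec_start@1 write@4
I1 mul r2: issue@2 deps=(None,None) exec_start@2 write@4
I2 add r3: issue@3 deps=(1,1) exec_start@4 write@6
I3 add r3: issue@4 deps=(2,1) exec_start@6 write@7
I4 mul r3: issue@5 deps=(None,3) exec_start@7 write@10
I5 add r4: issue@6 deps=(None,0) exec_start@6 write@8

Answer: 4 4 6 7 10 8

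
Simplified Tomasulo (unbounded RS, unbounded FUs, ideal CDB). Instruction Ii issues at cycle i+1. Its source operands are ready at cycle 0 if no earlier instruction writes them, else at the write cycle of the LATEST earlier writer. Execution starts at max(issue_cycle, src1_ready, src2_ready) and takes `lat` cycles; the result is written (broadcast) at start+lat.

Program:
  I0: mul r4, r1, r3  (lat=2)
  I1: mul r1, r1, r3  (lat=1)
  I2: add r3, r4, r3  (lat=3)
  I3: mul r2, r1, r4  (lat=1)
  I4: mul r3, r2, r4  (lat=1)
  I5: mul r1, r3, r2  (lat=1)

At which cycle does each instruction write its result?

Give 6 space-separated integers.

I0 mul r4: issue@1 deps=(None,None) exec_start@1 write@3
I1 mul r1: issue@2 deps=(None,None) exec_start@2 write@3
I2 add r3: issue@3 deps=(0,None) exec_start@3 write@6
I3 mul r2: issue@4 deps=(1,0) exec_start@4 write@5
I4 mul r3: issue@5 deps=(3,0) exec_start@5 write@6
I5 mul r1: issue@6 deps=(4,3) exec_start@6 write@7

Answer: 3 3 6 5 6 7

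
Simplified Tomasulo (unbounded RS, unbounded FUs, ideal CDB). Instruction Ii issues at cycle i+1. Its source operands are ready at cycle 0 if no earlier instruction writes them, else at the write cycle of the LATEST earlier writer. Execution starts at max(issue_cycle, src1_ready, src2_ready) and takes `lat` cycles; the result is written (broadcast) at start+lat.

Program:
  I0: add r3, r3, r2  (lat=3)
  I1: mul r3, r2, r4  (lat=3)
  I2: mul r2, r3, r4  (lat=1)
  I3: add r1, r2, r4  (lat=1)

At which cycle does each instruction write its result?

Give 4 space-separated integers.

Answer: 4 5 6 7

Derivation:
I0 add r3: issue@1 deps=(None,None) exec_start@1 write@4
I1 mul r3: issue@2 deps=(None,None) exec_start@2 write@5
I2 mul r2: issue@3 deps=(1,None) exec_start@5 write@6
I3 add r1: issue@4 deps=(2,None) exec_start@6 write@7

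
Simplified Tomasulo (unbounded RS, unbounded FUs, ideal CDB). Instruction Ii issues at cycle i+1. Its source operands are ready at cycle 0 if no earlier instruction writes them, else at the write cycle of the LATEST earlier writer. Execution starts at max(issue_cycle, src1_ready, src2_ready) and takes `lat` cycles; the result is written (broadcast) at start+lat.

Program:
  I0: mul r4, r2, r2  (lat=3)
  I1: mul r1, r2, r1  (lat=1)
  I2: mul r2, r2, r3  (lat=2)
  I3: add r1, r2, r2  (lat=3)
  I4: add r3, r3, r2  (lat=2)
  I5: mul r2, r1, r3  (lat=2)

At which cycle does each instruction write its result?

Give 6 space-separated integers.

I0 mul r4: issue@1 deps=(None,None) exec_start@1 write@4
I1 mul r1: issue@2 deps=(None,None) exec_start@2 write@3
I2 mul r2: issue@3 deps=(None,None) exec_start@3 write@5
I3 add r1: issue@4 deps=(2,2) exec_start@5 write@8
I4 add r3: issue@5 deps=(None,2) exec_start@5 write@7
I5 mul r2: issue@6 deps=(3,4) exec_start@8 write@10

Answer: 4 3 5 8 7 10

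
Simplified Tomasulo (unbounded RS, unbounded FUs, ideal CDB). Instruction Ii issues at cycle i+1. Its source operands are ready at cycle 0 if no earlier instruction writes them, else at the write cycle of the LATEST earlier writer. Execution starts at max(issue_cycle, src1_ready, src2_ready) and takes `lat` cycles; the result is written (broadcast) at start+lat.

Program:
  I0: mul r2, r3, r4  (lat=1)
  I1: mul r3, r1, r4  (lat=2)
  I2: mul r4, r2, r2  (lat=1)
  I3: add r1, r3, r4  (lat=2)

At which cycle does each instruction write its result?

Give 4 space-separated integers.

Answer: 2 4 4 6

Derivation:
I0 mul r2: issue@1 deps=(None,None) exec_start@1 write@2
I1 mul r3: issue@2 deps=(None,None) exec_start@2 write@4
I2 mul r4: issue@3 deps=(0,0) exec_start@3 write@4
I3 add r1: issue@4 deps=(1,2) exec_start@4 write@6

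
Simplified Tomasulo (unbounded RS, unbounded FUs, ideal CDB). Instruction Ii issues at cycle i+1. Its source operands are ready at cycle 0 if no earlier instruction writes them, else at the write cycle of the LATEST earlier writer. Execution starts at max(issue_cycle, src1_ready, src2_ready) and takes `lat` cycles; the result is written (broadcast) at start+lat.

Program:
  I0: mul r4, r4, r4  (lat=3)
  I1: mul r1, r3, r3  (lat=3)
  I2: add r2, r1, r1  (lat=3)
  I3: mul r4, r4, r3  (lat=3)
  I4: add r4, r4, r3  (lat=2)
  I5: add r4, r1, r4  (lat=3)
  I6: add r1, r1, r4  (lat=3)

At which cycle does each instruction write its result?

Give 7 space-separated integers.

Answer: 4 5 8 7 9 12 15

Derivation:
I0 mul r4: issue@1 deps=(None,None) exec_start@1 write@4
I1 mul r1: issue@2 deps=(None,None) exec_start@2 write@5
I2 add r2: issue@3 deps=(1,1) exec_start@5 write@8
I3 mul r4: issue@4 deps=(0,None) exec_start@4 write@7
I4 add r4: issue@5 deps=(3,None) exec_start@7 write@9
I5 add r4: issue@6 deps=(1,4) exec_start@9 write@12
I6 add r1: issue@7 deps=(1,5) exec_start@12 write@15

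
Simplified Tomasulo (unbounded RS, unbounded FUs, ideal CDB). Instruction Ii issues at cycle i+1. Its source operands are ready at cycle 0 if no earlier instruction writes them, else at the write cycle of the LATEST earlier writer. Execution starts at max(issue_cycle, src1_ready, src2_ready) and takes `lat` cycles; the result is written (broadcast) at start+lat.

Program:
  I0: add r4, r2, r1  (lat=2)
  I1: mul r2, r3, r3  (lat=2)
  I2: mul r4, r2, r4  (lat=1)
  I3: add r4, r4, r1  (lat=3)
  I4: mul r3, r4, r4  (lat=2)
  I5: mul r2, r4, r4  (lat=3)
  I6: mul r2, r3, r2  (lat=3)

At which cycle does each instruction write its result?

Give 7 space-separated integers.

I0 add r4: issue@1 deps=(None,None) exec_start@1 write@3
I1 mul r2: issue@2 deps=(None,None) exec_start@2 write@4
I2 mul r4: issue@3 deps=(1,0) exec_start@4 write@5
I3 add r4: issue@4 deps=(2,None) exec_start@5 write@8
I4 mul r3: issue@5 deps=(3,3) exec_start@8 write@10
I5 mul r2: issue@6 deps=(3,3) exec_start@8 write@11
I6 mul r2: issue@7 deps=(4,5) exec_start@11 write@14

Answer: 3 4 5 8 10 11 14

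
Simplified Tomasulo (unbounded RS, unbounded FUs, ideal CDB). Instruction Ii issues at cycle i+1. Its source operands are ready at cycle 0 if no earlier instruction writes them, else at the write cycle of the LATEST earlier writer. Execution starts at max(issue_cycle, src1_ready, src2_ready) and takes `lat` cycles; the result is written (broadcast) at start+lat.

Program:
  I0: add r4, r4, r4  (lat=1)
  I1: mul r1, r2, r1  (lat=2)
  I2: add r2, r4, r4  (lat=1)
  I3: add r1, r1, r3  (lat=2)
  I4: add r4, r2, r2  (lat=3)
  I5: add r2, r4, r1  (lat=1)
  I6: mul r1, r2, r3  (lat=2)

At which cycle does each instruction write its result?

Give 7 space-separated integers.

I0 add r4: issue@1 deps=(None,None) exec_start@1 write@2
I1 mul r1: issue@2 deps=(None,None) exec_start@2 write@4
I2 add r2: issue@3 deps=(0,0) exec_start@3 write@4
I3 add r1: issue@4 deps=(1,None) exec_start@4 write@6
I4 add r4: issue@5 deps=(2,2) exec_start@5 write@8
I5 add r2: issue@6 deps=(4,3) exec_start@8 write@9
I6 mul r1: issue@7 deps=(5,None) exec_start@9 write@11

Answer: 2 4 4 6 8 9 11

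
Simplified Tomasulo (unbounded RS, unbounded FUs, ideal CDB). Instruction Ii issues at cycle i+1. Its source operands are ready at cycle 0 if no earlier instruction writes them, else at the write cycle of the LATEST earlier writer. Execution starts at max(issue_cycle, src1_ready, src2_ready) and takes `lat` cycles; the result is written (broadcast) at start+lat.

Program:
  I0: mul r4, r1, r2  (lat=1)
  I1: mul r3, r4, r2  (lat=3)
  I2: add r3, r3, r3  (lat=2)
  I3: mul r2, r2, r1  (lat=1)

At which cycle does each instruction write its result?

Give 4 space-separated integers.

I0 mul r4: issue@1 deps=(None,None) exec_start@1 write@2
I1 mul r3: issue@2 deps=(0,None) exec_start@2 write@5
I2 add r3: issue@3 deps=(1,1) exec_start@5 write@7
I3 mul r2: issue@4 deps=(None,None) exec_start@4 write@5

Answer: 2 5 7 5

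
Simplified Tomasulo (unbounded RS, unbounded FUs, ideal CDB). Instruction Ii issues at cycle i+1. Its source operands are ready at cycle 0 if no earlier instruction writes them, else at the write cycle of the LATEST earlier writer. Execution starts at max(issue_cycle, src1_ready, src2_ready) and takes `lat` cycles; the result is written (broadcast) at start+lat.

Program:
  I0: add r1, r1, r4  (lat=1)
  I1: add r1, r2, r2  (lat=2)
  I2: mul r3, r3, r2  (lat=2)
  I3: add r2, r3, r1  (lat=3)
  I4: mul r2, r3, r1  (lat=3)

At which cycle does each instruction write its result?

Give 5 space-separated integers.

I0 add r1: issue@1 deps=(None,None) exec_start@1 write@2
I1 add r1: issue@2 deps=(None,None) exec_start@2 write@4
I2 mul r3: issue@3 deps=(None,None) exec_start@3 write@5
I3 add r2: issue@4 deps=(2,1) exec_start@5 write@8
I4 mul r2: issue@5 deps=(2,1) exec_start@5 write@8

Answer: 2 4 5 8 8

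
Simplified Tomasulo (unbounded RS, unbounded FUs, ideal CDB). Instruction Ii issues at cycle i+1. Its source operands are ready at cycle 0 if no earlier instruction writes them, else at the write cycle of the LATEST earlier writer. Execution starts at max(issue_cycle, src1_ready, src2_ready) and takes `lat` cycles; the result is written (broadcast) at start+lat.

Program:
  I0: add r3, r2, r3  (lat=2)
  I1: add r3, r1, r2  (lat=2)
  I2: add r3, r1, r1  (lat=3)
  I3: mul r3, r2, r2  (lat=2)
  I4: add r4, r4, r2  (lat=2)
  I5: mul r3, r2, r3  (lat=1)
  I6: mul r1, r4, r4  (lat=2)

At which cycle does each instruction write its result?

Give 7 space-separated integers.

I0 add r3: issue@1 deps=(None,None) exec_start@1 write@3
I1 add r3: issue@2 deps=(None,None) exec_start@2 write@4
I2 add r3: issue@3 deps=(None,None) exec_start@3 write@6
I3 mul r3: issue@4 deps=(None,None) exec_start@4 write@6
I4 add r4: issue@5 deps=(None,None) exec_start@5 write@7
I5 mul r3: issue@6 deps=(None,3) exec_start@6 write@7
I6 mul r1: issue@7 deps=(4,4) exec_start@7 write@9

Answer: 3 4 6 6 7 7 9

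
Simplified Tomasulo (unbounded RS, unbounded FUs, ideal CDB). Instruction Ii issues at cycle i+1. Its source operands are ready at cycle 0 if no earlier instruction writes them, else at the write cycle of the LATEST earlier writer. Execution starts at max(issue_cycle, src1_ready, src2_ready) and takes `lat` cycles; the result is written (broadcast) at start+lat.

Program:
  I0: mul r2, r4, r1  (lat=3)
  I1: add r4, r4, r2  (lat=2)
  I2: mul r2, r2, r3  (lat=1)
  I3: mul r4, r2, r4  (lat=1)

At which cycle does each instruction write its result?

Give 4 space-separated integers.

I0 mul r2: issue@1 deps=(None,None) exec_start@1 write@4
I1 add r4: issue@2 deps=(None,0) exec_start@4 write@6
I2 mul r2: issue@3 deps=(0,None) exec_start@4 write@5
I3 mul r4: issue@4 deps=(2,1) exec_start@6 write@7

Answer: 4 6 5 7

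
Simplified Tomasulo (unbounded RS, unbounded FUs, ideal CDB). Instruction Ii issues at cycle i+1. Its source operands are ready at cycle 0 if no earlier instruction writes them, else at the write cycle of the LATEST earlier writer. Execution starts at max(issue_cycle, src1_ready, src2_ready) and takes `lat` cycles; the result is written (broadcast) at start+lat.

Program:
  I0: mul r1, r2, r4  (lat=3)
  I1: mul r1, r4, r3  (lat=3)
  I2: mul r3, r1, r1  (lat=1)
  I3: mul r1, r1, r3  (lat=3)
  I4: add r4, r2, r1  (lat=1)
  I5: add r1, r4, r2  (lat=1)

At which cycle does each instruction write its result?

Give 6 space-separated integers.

I0 mul r1: issue@1 deps=(None,None) exec_start@1 write@4
I1 mul r1: issue@2 deps=(None,None) exec_start@2 write@5
I2 mul r3: issue@3 deps=(1,1) exec_start@5 write@6
I3 mul r1: issue@4 deps=(1,2) exec_start@6 write@9
I4 add r4: issue@5 deps=(None,3) exec_start@9 write@10
I5 add r1: issue@6 deps=(4,None) exec_start@10 write@11

Answer: 4 5 6 9 10 11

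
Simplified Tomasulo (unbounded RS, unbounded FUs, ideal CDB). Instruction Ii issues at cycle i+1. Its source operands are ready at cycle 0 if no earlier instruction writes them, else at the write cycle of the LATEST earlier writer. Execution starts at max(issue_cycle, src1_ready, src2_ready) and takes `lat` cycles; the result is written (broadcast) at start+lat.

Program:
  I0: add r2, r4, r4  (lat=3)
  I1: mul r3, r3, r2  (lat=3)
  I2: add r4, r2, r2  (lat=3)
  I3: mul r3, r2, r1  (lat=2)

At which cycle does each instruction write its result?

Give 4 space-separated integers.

I0 add r2: issue@1 deps=(None,None) exec_start@1 write@4
I1 mul r3: issue@2 deps=(None,0) exec_start@4 write@7
I2 add r4: issue@3 deps=(0,0) exec_start@4 write@7
I3 mul r3: issue@4 deps=(0,None) exec_start@4 write@6

Answer: 4 7 7 6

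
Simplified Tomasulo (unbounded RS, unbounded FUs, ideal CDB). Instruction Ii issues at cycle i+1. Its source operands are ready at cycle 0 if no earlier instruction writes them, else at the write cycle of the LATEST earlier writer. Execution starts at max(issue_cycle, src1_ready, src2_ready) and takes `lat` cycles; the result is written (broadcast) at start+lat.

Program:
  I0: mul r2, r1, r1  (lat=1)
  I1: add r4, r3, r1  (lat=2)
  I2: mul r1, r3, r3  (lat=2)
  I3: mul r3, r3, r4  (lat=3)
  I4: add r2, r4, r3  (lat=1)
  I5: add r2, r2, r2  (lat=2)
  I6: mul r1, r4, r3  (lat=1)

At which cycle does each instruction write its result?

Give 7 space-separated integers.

Answer: 2 4 5 7 8 10 8

Derivation:
I0 mul r2: issue@1 deps=(None,None) exec_start@1 write@2
I1 add r4: issue@2 deps=(None,None) exec_start@2 write@4
I2 mul r1: issue@3 deps=(None,None) exec_start@3 write@5
I3 mul r3: issue@4 deps=(None,1) exec_start@4 write@7
I4 add r2: issue@5 deps=(1,3) exec_start@7 write@8
I5 add r2: issue@6 deps=(4,4) exec_start@8 write@10
I6 mul r1: issue@7 deps=(1,3) exec_start@7 write@8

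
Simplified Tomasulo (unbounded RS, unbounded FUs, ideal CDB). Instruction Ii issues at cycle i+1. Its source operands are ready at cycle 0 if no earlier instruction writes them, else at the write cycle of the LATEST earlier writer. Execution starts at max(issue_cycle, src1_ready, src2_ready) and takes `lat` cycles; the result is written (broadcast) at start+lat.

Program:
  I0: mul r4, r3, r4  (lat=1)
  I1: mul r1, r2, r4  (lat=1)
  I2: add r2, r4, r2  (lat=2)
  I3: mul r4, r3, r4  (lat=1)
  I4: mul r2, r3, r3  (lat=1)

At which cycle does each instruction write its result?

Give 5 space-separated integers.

Answer: 2 3 5 5 6

Derivation:
I0 mul r4: issue@1 deps=(None,None) exec_start@1 write@2
I1 mul r1: issue@2 deps=(None,0) exec_start@2 write@3
I2 add r2: issue@3 deps=(0,None) exec_start@3 write@5
I3 mul r4: issue@4 deps=(None,0) exec_start@4 write@5
I4 mul r2: issue@5 deps=(None,None) exec_start@5 write@6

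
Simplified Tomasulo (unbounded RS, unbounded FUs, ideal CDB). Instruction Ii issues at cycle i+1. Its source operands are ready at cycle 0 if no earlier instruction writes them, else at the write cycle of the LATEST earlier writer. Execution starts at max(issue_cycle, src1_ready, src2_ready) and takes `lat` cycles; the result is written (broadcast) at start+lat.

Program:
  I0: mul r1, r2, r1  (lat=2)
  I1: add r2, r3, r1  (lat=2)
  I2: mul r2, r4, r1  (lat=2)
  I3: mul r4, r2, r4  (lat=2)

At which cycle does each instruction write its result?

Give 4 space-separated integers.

I0 mul r1: issue@1 deps=(None,None) exec_start@1 write@3
I1 add r2: issue@2 deps=(None,0) exec_start@3 write@5
I2 mul r2: issue@3 deps=(None,0) exec_start@3 write@5
I3 mul r4: issue@4 deps=(2,None) exec_start@5 write@7

Answer: 3 5 5 7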